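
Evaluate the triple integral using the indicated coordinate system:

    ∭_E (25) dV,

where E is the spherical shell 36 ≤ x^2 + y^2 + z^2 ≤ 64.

In spherical coordinates, x = ρ sin(φ) cos(θ), y = ρ sin(φ) sin(θ), z = ρ cos(φ), and dV = ρ^2 sin(φ) dρ dφ dθ.

The integrand becomes 25, so

    ∭_E (25) dV = ∫_{0}^{2π} ∫_{0}^{π} ∫_{6}^{8} (25) · ρ^2 sin(φ) dρ dφ dθ.

Inner (ρ): 7400sin(φ)/3.
Middle (φ): 14800/3.
Outer (θ): 29600π/3.

Therefore the triple integral equals 29600π/3.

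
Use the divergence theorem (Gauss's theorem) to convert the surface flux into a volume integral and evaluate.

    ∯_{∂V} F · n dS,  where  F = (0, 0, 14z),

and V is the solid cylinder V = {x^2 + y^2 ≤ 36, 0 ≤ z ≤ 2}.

By the divergence theorem,

    ∯_{∂V} F · n dS = ∭_V (∇ · F) dV.

Compute the divergence:
    ∇ · F = ∂F_x/∂x + ∂F_y/∂y + ∂F_z/∂z = 0 + 0 + 14 = 14.

In cylindrical coordinates, x = r cos(θ), y = r sin(θ), z = z, dV = r dr dθ dz, with 0 ≤ r ≤ 6, 0 ≤ θ ≤ 2π, 0 ≤ z ≤ 2.

The integrand, after substitution and multiplying by the volume element, becomes (14) · r, so

    ∭_V (∇·F) dV = ∫_0^{2π} ∫_0^{6} ∫_0^{2} (14) · r dz dr dθ.

Inner (z from 0 to 2): 28r.
Middle (r from 0 to 6): 504.
Outer (θ from 0 to 2π): 1008π.

Therefore ∯_{∂V} F · n dS = 1008π.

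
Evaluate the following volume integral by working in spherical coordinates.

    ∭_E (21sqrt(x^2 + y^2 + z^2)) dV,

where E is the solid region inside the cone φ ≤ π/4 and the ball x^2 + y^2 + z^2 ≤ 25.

In spherical coordinates, x = ρ sin(φ) cos(θ), y = ρ sin(φ) sin(θ), z = ρ cos(φ), and dV = ρ^2 sin(φ) dρ dφ dθ.

The integrand becomes 21ρ, so

    ∭_E (21sqrt(x^2 + y^2 + z^2)) dV = ∫_{0}^{2π} ∫_{0}^{π/4} ∫_{0}^{5} (21ρ) · ρ^2 sin(φ) dρ dφ dθ.

Inner (ρ): 13125sin(φ)/4.
Middle (φ): 13125/4 - 13125sqrt(2)/8.
Outer (θ): 13125π (2 - sqrt(2))/4.

Therefore the triple integral equals 13125π (2 - sqrt(2))/4.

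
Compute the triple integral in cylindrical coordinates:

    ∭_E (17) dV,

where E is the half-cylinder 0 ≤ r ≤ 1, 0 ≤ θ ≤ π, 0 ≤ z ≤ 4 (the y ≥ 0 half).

In cylindrical coordinates, x = r cos(θ), y = r sin(θ), z = z, and dV = r dr dθ dz.

The integrand becomes 17, so

    ∭_E (17) dV = ∫_{0}^{π} ∫_{0}^{1} ∫_{0}^{4} (17) · r dz dr dθ.

Inner (z): 68r.
Middle (r from 0 to 1): 34.
Outer (θ): 34π.

Therefore the triple integral equals 34π.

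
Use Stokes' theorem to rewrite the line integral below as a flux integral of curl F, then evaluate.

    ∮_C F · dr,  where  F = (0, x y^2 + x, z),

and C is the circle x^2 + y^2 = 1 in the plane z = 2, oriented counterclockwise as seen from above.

Let S be the flat disk x^2 + y^2 ≤ 1 in the plane z = 2, with upward unit normal n̂ = ẑ. By Stokes' theorem,

    ∮_C F · dr = ∬_S (∇ × F) · n̂ dS = ∬_D (curl F)_z dA,

where D is the disk x^2 + y^2 ≤ 1.

Compute the curl of F = (0, x y^2 + x, z):
    (∇ × F)_x = ∂F_z/∂y - ∂F_y/∂z = 0,
    (∇ × F)_y = ∂F_x/∂z - ∂F_z/∂x = 0,
    (∇ × F)_z = ∂F_y/∂x - ∂F_x/∂y = y^2 + 1.

On z = 2, (curl F)_z = y^2 + 1.

Convert to polar (x = r cos θ, y = r sin θ, dA = r dr dθ); the integrand becomes r^2sin(θ)^2 + 1, so

    ∬_D (curl F)_z dA = ∫_0^{2π} ∫_0^{1} (r^2sin(θ)^2 + 1) · r dr dθ.

Inner (r from 0 to 1): sin(θ)^2/4 + 1/2.
Outer (θ from 0 to 2π): 5π/4.

Therefore ∮_C F · dr = 5π/4.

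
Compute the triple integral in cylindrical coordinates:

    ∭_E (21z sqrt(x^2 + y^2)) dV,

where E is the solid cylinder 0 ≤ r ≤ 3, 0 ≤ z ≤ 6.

In cylindrical coordinates, x = r cos(θ), y = r sin(θ), z = z, and dV = r dr dθ dz.

The integrand becomes 21r z, so

    ∭_E (21z sqrt(x^2 + y^2)) dV = ∫_{0}^{2π} ∫_{0}^{3} ∫_{0}^{6} (21r z) · r dz dr dθ.

Inner (z): 378r^2.
Middle (r from 0 to 3): 3402.
Outer (θ): 6804π.

Therefore the triple integral equals 6804π.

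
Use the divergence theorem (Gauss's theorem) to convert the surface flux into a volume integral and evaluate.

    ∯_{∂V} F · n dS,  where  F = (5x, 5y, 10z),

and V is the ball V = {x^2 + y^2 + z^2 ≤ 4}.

By the divergence theorem,

    ∯_{∂V} F · n dS = ∭_V (∇ · F) dV.

Compute the divergence:
    ∇ · F = ∂F_x/∂x + ∂F_y/∂y + ∂F_z/∂z = 5 + 5 + 10 = 20.

In spherical coordinates, x = ρ sin(φ) cos(θ), y = ρ sin(φ) sin(θ), z = ρ cos(φ), dV = ρ^2 sin(φ) dρ dφ dθ, with 0 ≤ ρ ≤ 2, 0 ≤ φ ≤ π, 0 ≤ θ ≤ 2π.

The integrand, after substitution and multiplying by the volume element, becomes (20) · ρ^2 sin(φ), so

    ∭_V (∇·F) dV = ∫_0^{2π} ∫_0^{π} ∫_0^{2} (20) · ρ^2 sin(φ) dρ dφ dθ.

Inner (ρ from 0 to 2): 160sin(φ)/3.
Middle (φ from 0 to π): 320/3.
Outer (θ from 0 to 2π): 640π/3.

Therefore ∯_{∂V} F · n dS = 640π/3.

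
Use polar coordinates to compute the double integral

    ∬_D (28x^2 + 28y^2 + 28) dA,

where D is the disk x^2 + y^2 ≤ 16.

The region D is 0 ≤ r ≤ 4, 0 ≤ θ ≤ 2π in polar coordinates, where x = r cos(θ), y = r sin(θ), and dA = r dr dθ.

Under the substitution, the integrand becomes 28r^2 + 28, so

    ∬_D (28x^2 + 28y^2 + 28) dA = ∫_{0}^{2π} ∫_{0}^{4} (28r^2 + 28) · r dr dθ.

Inner integral (in r): ∫_{0}^{4} (28r^2 + 28) · r dr = 2016.

Outer integral (in θ): ∫_{0}^{2π} (2016) dθ = 4032π.

Therefore ∬_D (28x^2 + 28y^2 + 28) dA = 4032π.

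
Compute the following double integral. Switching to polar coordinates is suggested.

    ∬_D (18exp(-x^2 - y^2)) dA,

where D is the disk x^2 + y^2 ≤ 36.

The region D is 0 ≤ r ≤ 6, 0 ≤ θ ≤ 2π in polar coordinates, where x = r cos(θ), y = r sin(θ), and dA = r dr dθ.

Under the substitution, the integrand becomes 18exp(-r^2), so

    ∬_D (18exp(-x^2 - y^2)) dA = ∫_{0}^{2π} ∫_{0}^{6} (18exp(-r^2)) · r dr dθ.

Inner integral (in r): ∫_{0}^{6} (18exp(-r^2)) · r dr = 9 - 9exp(-36).

Outer integral (in θ): ∫_{0}^{2π} (9 - 9exp(-36)) dθ = -18π exp(-36) + 18π.

Therefore ∬_D (18exp(-x^2 - y^2)) dA = -18π exp(-36) + 18π.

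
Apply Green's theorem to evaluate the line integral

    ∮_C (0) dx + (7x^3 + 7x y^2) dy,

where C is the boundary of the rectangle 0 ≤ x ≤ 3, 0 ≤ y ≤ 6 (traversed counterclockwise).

Green's theorem converts the closed line integral into a double integral over the enclosed region D:

    ∮_C P dx + Q dy = ∬_D (∂Q/∂x - ∂P/∂y) dA.

Here P = 0, Q = 7x^3 + 7x y^2, so

    ∂Q/∂x = 21x^2 + 7y^2,    ∂P/∂y = 0,
    ∂Q/∂x - ∂P/∂y = 21x^2 + 7y^2.

D is the region 0 ≤ x ≤ 3, 0 ≤ y ≤ 6. Evaluating the double integral:

    ∬_D (21x^2 + 7y^2) dA = ∫_0^{3} ∫_0^{6} (21x^2 + 7y^2) dy dx.

Inner (y from 0 to 6): 126x^2 + 504.
Outer (x from 0 to 3): 2646.

Therefore ∮_C P dx + Q dy = 2646.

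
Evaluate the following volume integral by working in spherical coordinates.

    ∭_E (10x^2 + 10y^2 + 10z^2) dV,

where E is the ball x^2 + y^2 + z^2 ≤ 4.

In spherical coordinates, x = ρ sin(φ) cos(θ), y = ρ sin(φ) sin(θ), z = ρ cos(φ), and dV = ρ^2 sin(φ) dρ dφ dθ.

The integrand becomes 10ρ^2, so

    ∭_E (10x^2 + 10y^2 + 10z^2) dV = ∫_{0}^{2π} ∫_{0}^{π} ∫_{0}^{2} (10ρ^2) · ρ^2 sin(φ) dρ dφ dθ.

Inner (ρ): 64sin(φ).
Middle (φ): 128.
Outer (θ): 256π.

Therefore the triple integral equals 256π.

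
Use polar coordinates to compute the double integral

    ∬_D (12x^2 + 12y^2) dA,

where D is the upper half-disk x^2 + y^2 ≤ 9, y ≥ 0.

The region D is 0 ≤ r ≤ 3, 0 ≤ θ ≤ π in polar coordinates, where x = r cos(θ), y = r sin(θ), and dA = r dr dθ.

Under the substitution, the integrand becomes 12r^2, so

    ∬_D (12x^2 + 12y^2) dA = ∫_{0}^{π} ∫_{0}^{3} (12r^2) · r dr dθ.

Inner integral (in r): ∫_{0}^{3} (12r^2) · r dr = 243.

Outer integral (in θ): ∫_{0}^{π} (243) dθ = 243π.

Therefore ∬_D (12x^2 + 12y^2) dA = 243π.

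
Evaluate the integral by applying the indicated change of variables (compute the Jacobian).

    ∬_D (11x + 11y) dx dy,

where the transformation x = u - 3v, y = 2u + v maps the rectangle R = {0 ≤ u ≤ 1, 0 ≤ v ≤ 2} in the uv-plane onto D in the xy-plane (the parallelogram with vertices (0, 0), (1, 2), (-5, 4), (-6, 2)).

Compute the Jacobian determinant of (x, y) with respect to (u, v):

    ∂(x,y)/∂(u,v) = | 1  -3 | = (1)(1) - (-3)(2) = 7.
                   | 2  1 |

Its absolute value is |J| = 7 (the area scaling factor).

Substituting x = u - 3v, y = 2u + v into the integrand,

    11x + 11y → 33u - 22v,

so the integral becomes

    ∬_R (33u - 22v) · |J| du dv = ∫_0^1 ∫_0^2 (231u - 154v) dv du.

Inner (v): 462u - 308.
Outer (u): -77.

Therefore ∬_D (11x + 11y) dx dy = -77.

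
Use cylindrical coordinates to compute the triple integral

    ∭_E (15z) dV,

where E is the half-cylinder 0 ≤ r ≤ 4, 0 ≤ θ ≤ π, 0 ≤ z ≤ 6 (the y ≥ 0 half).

In cylindrical coordinates, x = r cos(θ), y = r sin(θ), z = z, and dV = r dr dθ dz.

The integrand becomes 15z, so

    ∭_E (15z) dV = ∫_{0}^{π} ∫_{0}^{4} ∫_{0}^{6} (15z) · r dz dr dθ.

Inner (z): 270r.
Middle (r from 0 to 4): 2160.
Outer (θ): 2160π.

Therefore the triple integral equals 2160π.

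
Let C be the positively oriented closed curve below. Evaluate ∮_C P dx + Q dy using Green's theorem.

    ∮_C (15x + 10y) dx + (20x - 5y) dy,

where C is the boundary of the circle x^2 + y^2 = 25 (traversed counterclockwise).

Green's theorem converts the closed line integral into a double integral over the enclosed region D:

    ∮_C P dx + Q dy = ∬_D (∂Q/∂x - ∂P/∂y) dA.

Here P = 15x + 10y, Q = 20x - 5y, so

    ∂Q/∂x = 20,    ∂P/∂y = 10,
    ∂Q/∂x - ∂P/∂y = 10.

D is the region x^2 + y^2 ≤ 25. Evaluating the double integral:

In polar coordinates (x = r cos θ, y = r sin θ, dA = r dr dθ) the integrand becomes 10, so

    ∬_D (10) dA = ∫_0^{2π} ∫_0^{5} (10) · r dr dθ.

Inner (r from 0 to 5): 125.
Outer (θ from 0 to 2π): 250π.

Therefore ∮_C P dx + Q dy = 250π.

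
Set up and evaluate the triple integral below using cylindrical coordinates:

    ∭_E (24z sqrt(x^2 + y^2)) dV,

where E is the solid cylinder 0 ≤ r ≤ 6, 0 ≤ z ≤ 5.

In cylindrical coordinates, x = r cos(θ), y = r sin(θ), z = z, and dV = r dr dθ dz.

The integrand becomes 24r z, so

    ∭_E (24z sqrt(x^2 + y^2)) dV = ∫_{0}^{2π} ∫_{0}^{6} ∫_{0}^{5} (24r z) · r dz dr dθ.

Inner (z): 300r^2.
Middle (r from 0 to 6): 21600.
Outer (θ): 43200π.

Therefore the triple integral equals 43200π.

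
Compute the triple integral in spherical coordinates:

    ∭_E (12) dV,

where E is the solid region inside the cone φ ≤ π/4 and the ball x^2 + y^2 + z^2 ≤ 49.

In spherical coordinates, x = ρ sin(φ) cos(θ), y = ρ sin(φ) sin(θ), z = ρ cos(φ), and dV = ρ^2 sin(φ) dρ dφ dθ.

The integrand becomes 12, so

    ∭_E (12) dV = ∫_{0}^{2π} ∫_{0}^{π/4} ∫_{0}^{7} (12) · ρ^2 sin(φ) dρ dφ dθ.

Inner (ρ): 1372sin(φ).
Middle (φ): 1372 - 686sqrt(2).
Outer (θ): 1372π (2 - sqrt(2)).

Therefore the triple integral equals 1372π (2 - sqrt(2)).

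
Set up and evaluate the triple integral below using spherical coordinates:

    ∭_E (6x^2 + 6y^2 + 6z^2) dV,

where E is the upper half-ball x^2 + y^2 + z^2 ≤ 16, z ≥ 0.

In spherical coordinates, x = ρ sin(φ) cos(θ), y = ρ sin(φ) sin(θ), z = ρ cos(φ), and dV = ρ^2 sin(φ) dρ dφ dθ.

The integrand becomes 6ρ^2, so

    ∭_E (6x^2 + 6y^2 + 6z^2) dV = ∫_{0}^{2π} ∫_{0}^{π/2} ∫_{0}^{4} (6ρ^2) · ρ^2 sin(φ) dρ dφ dθ.

Inner (ρ): 6144sin(φ)/5.
Middle (φ): 6144/5.
Outer (θ): 12288π/5.

Therefore the triple integral equals 12288π/5.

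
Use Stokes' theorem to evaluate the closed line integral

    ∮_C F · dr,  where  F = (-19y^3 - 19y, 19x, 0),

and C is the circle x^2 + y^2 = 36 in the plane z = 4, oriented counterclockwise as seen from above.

Let S be the flat disk x^2 + y^2 ≤ 36 in the plane z = 4, with upward unit normal n̂ = ẑ. By Stokes' theorem,

    ∮_C F · dr = ∬_S (∇ × F) · n̂ dS = ∬_D (curl F)_z dA,

where D is the disk x^2 + y^2 ≤ 36.

Compute the curl of F = (-19y^3 - 19y, 19x, 0):
    (∇ × F)_x = ∂F_z/∂y - ∂F_y/∂z = 0,
    (∇ × F)_y = ∂F_x/∂z - ∂F_z/∂x = 0,
    (∇ × F)_z = ∂F_y/∂x - ∂F_x/∂y = 57y^2 + 38.

On z = 4, (curl F)_z = 57y^2 + 38.

Convert to polar (x = r cos θ, y = r sin θ, dA = r dr dθ); the integrand becomes 57r^2sin(θ)^2 + 38, so

    ∬_D (curl F)_z dA = ∫_0^{2π} ∫_0^{6} (57r^2sin(θ)^2 + 38) · r dr dθ.

Inner (r from 0 to 6): 18468sin(θ)^2 + 684.
Outer (θ from 0 to 2π): 19836π.

Therefore ∮_C F · dr = 19836π.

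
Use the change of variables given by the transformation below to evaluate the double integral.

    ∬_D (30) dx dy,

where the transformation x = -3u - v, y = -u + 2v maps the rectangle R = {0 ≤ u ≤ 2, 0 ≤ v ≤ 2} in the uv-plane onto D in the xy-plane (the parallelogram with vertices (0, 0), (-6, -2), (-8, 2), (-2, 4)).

Compute the Jacobian determinant of (x, y) with respect to (u, v):

    ∂(x,y)/∂(u,v) = | -3  -1 | = (-3)(2) - (-1)(-1) = -7.
                   | -1  2 |

Its absolute value is |J| = 7 (the area scaling factor).

Substituting x = -3u - v, y = -u + 2v into the integrand,

    30 → 30,

so the integral becomes

    ∬_R (30) · |J| du dv = ∫_0^2 ∫_0^2 (210) dv du.

Inner (v): 420.
Outer (u): 840.

Therefore ∬_D (30) dx dy = 840.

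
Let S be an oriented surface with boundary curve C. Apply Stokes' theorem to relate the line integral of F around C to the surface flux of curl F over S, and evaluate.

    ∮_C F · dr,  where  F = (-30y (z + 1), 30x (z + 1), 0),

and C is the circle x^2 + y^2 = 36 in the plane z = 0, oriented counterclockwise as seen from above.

Let S be the flat disk x^2 + y^2 ≤ 36 in the plane z = 0, with upward unit normal n̂ = ẑ. By Stokes' theorem,

    ∮_C F · dr = ∬_S (∇ × F) · n̂ dS = ∬_D (curl F)_z dA,

where D is the disk x^2 + y^2 ≤ 36.

Compute the curl of F = (-30y (z + 1), 30x (z + 1), 0):
    (∇ × F)_x = ∂F_z/∂y - ∂F_y/∂z = -30x,
    (∇ × F)_y = ∂F_x/∂z - ∂F_z/∂x = -30y,
    (∇ × F)_z = ∂F_y/∂x - ∂F_x/∂y = 60z + 60.

On z = 0, (curl F)_z = 60.

Convert to polar (x = r cos θ, y = r sin θ, dA = r dr dθ); the integrand becomes 60, so

    ∬_D (curl F)_z dA = ∫_0^{2π} ∫_0^{6} (60) · r dr dθ.

Inner (r from 0 to 6): 1080.
Outer (θ from 0 to 2π): 2160π.

Therefore ∮_C F · dr = 2160π.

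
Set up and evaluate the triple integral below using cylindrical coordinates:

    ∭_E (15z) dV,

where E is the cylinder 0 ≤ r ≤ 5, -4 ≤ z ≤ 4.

In cylindrical coordinates, x = r cos(θ), y = r sin(θ), z = z, and dV = r dr dθ dz.

The integrand becomes 15z, so

    ∭_E (15z) dV = ∫_{0}^{2π} ∫_{0}^{5} ∫_{-4}^{4} (15z) · r dz dr dθ.

Inner (z): 0.
Middle (r from 0 to 5): 0.
Outer (θ): 0.

Therefore the triple integral equals 0.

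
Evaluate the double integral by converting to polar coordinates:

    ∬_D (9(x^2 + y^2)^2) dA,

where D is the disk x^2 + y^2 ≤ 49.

The region D is 0 ≤ r ≤ 7, 0 ≤ θ ≤ 2π in polar coordinates, where x = r cos(θ), y = r sin(θ), and dA = r dr dθ.

Under the substitution, the integrand becomes 9r^4, so

    ∬_D (9(x^2 + y^2)^2) dA = ∫_{0}^{2π} ∫_{0}^{7} (9r^4) · r dr dθ.

Inner integral (in r): ∫_{0}^{7} (9r^4) · r dr = 352947/2.

Outer integral (in θ): ∫_{0}^{2π} (352947/2) dθ = 352947π.

Therefore ∬_D (9(x^2 + y^2)^2) dA = 352947π.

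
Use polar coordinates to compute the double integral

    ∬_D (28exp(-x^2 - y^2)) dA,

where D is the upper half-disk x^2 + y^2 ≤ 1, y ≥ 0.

The region D is 0 ≤ r ≤ 1, 0 ≤ θ ≤ π in polar coordinates, where x = r cos(θ), y = r sin(θ), and dA = r dr dθ.

Under the substitution, the integrand becomes 28exp(-r^2), so

    ∬_D (28exp(-x^2 - y^2)) dA = ∫_{0}^{π} ∫_{0}^{1} (28exp(-r^2)) · r dr dθ.

Inner integral (in r): ∫_{0}^{1} (28exp(-r^2)) · r dr = 14 - 14exp(-1).

Outer integral (in θ): ∫_{0}^{π} (14 - 14exp(-1)) dθ = -14π exp(-1) + 14π.

Therefore ∬_D (28exp(-x^2 - y^2)) dA = -14π exp(-1) + 14π.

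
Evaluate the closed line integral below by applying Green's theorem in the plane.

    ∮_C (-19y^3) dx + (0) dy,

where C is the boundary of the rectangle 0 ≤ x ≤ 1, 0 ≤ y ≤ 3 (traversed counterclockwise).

Green's theorem converts the closed line integral into a double integral over the enclosed region D:

    ∮_C P dx + Q dy = ∬_D (∂Q/∂x - ∂P/∂y) dA.

Here P = -19y^3, Q = 0, so

    ∂Q/∂x = 0,    ∂P/∂y = -57y^2,
    ∂Q/∂x - ∂P/∂y = 57y^2.

D is the region 0 ≤ x ≤ 1, 0 ≤ y ≤ 3. Evaluating the double integral:

    ∬_D (57y^2) dA = ∫_0^{1} ∫_0^{3} (57y^2) dy dx.

Inner (y from 0 to 3): 513.
Outer (x from 0 to 1): 513.

Therefore ∮_C P dx + Q dy = 513.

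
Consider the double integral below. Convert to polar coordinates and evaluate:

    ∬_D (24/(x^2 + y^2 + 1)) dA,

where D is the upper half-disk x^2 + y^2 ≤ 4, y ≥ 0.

The region D is 0 ≤ r ≤ 2, 0 ≤ θ ≤ π in polar coordinates, where x = r cos(θ), y = r sin(θ), and dA = r dr dθ.

Under the substitution, the integrand becomes 24/(r^2 + 1), so

    ∬_D (24/(x^2 + y^2 + 1)) dA = ∫_{0}^{π} ∫_{0}^{2} (24/(r^2 + 1)) · r dr dθ.

Inner integral (in r): ∫_{0}^{2} (24/(r^2 + 1)) · r dr = log(244140625).

Outer integral (in θ): ∫_{0}^{π} (log(244140625)) dθ = log(244140625^π).

Therefore ∬_D (24/(x^2 + y^2 + 1)) dA = log(244140625^π).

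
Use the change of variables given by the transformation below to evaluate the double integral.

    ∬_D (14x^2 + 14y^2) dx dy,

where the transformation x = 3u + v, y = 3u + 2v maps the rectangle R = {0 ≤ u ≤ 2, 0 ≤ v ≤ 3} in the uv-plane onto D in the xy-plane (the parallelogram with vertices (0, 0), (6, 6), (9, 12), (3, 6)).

Compute the Jacobian determinant of (x, y) with respect to (u, v):

    ∂(x,y)/∂(u,v) = | 3  1 | = (3)(2) - (1)(3) = 3.
                   | 3  2 |

Its absolute value is |J| = 3 (the area scaling factor).

Substituting x = 3u + v, y = 3u + 2v into the integrand,

    14x^2 + 14y^2 → 252u^2 + 252u v + 70v^2,

so the integral becomes

    ∬_R (252u^2 + 252u v + 70v^2) · |J| du dv = ∫_0^2 ∫_0^3 (756u^2 + 756u v + 210v^2) dv du.

Inner (v): 2268u^2 + 3402u + 1890.
Outer (u): 16632.

Therefore ∬_D (14x^2 + 14y^2) dx dy = 16632.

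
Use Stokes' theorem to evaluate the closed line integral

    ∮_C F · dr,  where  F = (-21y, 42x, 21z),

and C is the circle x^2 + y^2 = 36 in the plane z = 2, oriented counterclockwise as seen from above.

Let S be the flat disk x^2 + y^2 ≤ 36 in the plane z = 2, with upward unit normal n̂ = ẑ. By Stokes' theorem,

    ∮_C F · dr = ∬_S (∇ × F) · n̂ dS = ∬_D (curl F)_z dA,

where D is the disk x^2 + y^2 ≤ 36.

Compute the curl of F = (-21y, 42x, 21z):
    (∇ × F)_x = ∂F_z/∂y - ∂F_y/∂z = 0,
    (∇ × F)_y = ∂F_x/∂z - ∂F_z/∂x = 0,
    (∇ × F)_z = ∂F_y/∂x - ∂F_x/∂y = 63.

On z = 2, (curl F)_z = 63.

Convert to polar (x = r cos θ, y = r sin θ, dA = r dr dθ); the integrand becomes 63, so

    ∬_D (curl F)_z dA = ∫_0^{2π} ∫_0^{6} (63) · r dr dθ.

Inner (r from 0 to 6): 1134.
Outer (θ from 0 to 2π): 2268π.

Therefore ∮_C F · dr = 2268π.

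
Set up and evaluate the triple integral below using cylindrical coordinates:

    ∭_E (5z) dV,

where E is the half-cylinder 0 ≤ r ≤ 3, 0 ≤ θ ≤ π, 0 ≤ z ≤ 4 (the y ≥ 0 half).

In cylindrical coordinates, x = r cos(θ), y = r sin(θ), z = z, and dV = r dr dθ dz.

The integrand becomes 5z, so

    ∭_E (5z) dV = ∫_{0}^{π} ∫_{0}^{3} ∫_{0}^{4} (5z) · r dz dr dθ.

Inner (z): 40r.
Middle (r from 0 to 3): 180.
Outer (θ): 180π.

Therefore the triple integral equals 180π.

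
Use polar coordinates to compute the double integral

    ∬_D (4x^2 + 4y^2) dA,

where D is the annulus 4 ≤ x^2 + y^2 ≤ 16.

The region D is 2 ≤ r ≤ 4, 0 ≤ θ ≤ 2π in polar coordinates, where x = r cos(θ), y = r sin(θ), and dA = r dr dθ.

Under the substitution, the integrand becomes 4r^2, so

    ∬_D (4x^2 + 4y^2) dA = ∫_{0}^{2π} ∫_{2}^{4} (4r^2) · r dr dθ.

Inner integral (in r): ∫_{2}^{4} (4r^2) · r dr = 240.

Outer integral (in θ): ∫_{0}^{2π} (240) dθ = 480π.

Therefore ∬_D (4x^2 + 4y^2) dA = 480π.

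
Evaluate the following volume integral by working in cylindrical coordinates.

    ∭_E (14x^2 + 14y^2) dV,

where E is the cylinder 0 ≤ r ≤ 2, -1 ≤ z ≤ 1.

In cylindrical coordinates, x = r cos(θ), y = r sin(θ), z = z, and dV = r dr dθ dz.

The integrand becomes 14r^2, so

    ∭_E (14x^2 + 14y^2) dV = ∫_{0}^{2π} ∫_{0}^{2} ∫_{-1}^{1} (14r^2) · r dz dr dθ.

Inner (z): 28r^3.
Middle (r from 0 to 2): 112.
Outer (θ): 224π.

Therefore the triple integral equals 224π.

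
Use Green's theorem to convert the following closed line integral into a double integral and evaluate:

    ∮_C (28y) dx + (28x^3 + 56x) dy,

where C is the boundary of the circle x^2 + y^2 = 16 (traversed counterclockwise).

Green's theorem converts the closed line integral into a double integral over the enclosed region D:

    ∮_C P dx + Q dy = ∬_D (∂Q/∂x - ∂P/∂y) dA.

Here P = 28y, Q = 28x^3 + 56x, so

    ∂Q/∂x = 84x^2 + 56,    ∂P/∂y = 28,
    ∂Q/∂x - ∂P/∂y = 84x^2 + 28.

D is the region x^2 + y^2 ≤ 16. Evaluating the double integral:

In polar coordinates (x = r cos θ, y = r sin θ, dA = r dr dθ) the integrand becomes 84r^2cos(θ)^2 + 28, so

    ∬_D (84x^2 + 28) dA = ∫_0^{2π} ∫_0^{4} (84r^2cos(θ)^2 + 28) · r dr dθ.

Inner (r from 0 to 4): 5376cos(θ)^2 + 224.
Outer (θ from 0 to 2π): 5824π.

Therefore ∮_C P dx + Q dy = 5824π.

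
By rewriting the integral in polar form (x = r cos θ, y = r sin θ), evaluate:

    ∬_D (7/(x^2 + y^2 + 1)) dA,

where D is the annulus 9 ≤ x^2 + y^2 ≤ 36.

The region D is 3 ≤ r ≤ 6, 0 ≤ θ ≤ 2π in polar coordinates, where x = r cos(θ), y = r sin(θ), and dA = r dr dθ.

Under the substitution, the integrand becomes 7/(r^2 + 1), so

    ∬_D (7/(x^2 + y^2 + 1)) dA = ∫_{0}^{2π} ∫_{3}^{6} (7/(r^2 + 1)) · r dr dθ.

Inner integral (in r): ∫_{3}^{6} (7/(r^2 + 1)) · r dr = log(50653sqrt(370)/10000).

Outer integral (in θ): ∫_{0}^{2π} (log(50653sqrt(370)/10000)) dθ = log((50653sqrt(370)/10000)^(2π)).

Therefore ∬_D (7/(x^2 + y^2 + 1)) dA = log((50653sqrt(370)/10000)^(2π)).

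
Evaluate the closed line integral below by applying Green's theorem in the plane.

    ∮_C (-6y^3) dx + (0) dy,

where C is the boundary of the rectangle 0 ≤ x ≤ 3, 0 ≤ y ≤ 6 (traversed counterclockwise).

Green's theorem converts the closed line integral into a double integral over the enclosed region D:

    ∮_C P dx + Q dy = ∬_D (∂Q/∂x - ∂P/∂y) dA.

Here P = -6y^3, Q = 0, so

    ∂Q/∂x = 0,    ∂P/∂y = -18y^2,
    ∂Q/∂x - ∂P/∂y = 18y^2.

D is the region 0 ≤ x ≤ 3, 0 ≤ y ≤ 6. Evaluating the double integral:

    ∬_D (18y^2) dA = ∫_0^{3} ∫_0^{6} (18y^2) dy dx.

Inner (y from 0 to 6): 1296.
Outer (x from 0 to 3): 3888.

Therefore ∮_C P dx + Q dy = 3888.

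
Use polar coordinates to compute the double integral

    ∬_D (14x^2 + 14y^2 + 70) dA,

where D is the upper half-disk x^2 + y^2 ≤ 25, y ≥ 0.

The region D is 0 ≤ r ≤ 5, 0 ≤ θ ≤ π in polar coordinates, where x = r cos(θ), y = r sin(θ), and dA = r dr dθ.

Under the substitution, the integrand becomes 14r^2 + 70, so

    ∬_D (14x^2 + 14y^2 + 70) dA = ∫_{0}^{π} ∫_{0}^{5} (14r^2 + 70) · r dr dθ.

Inner integral (in r): ∫_{0}^{5} (14r^2 + 70) · r dr = 6125/2.

Outer integral (in θ): ∫_{0}^{π} (6125/2) dθ = 6125π/2.

Therefore ∬_D (14x^2 + 14y^2 + 70) dA = 6125π/2.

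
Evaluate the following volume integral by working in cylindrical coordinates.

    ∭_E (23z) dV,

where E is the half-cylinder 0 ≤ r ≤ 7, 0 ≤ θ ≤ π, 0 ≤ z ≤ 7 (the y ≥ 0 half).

In cylindrical coordinates, x = r cos(θ), y = r sin(θ), z = z, and dV = r dr dθ dz.

The integrand becomes 23z, so

    ∭_E (23z) dV = ∫_{0}^{π} ∫_{0}^{7} ∫_{0}^{7} (23z) · r dz dr dθ.

Inner (z): 1127r/2.
Middle (r from 0 to 7): 55223/4.
Outer (θ): 55223π/4.

Therefore the triple integral equals 55223π/4.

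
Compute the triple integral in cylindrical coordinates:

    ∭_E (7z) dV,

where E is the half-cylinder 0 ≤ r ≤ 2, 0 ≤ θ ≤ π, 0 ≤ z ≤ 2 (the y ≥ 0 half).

In cylindrical coordinates, x = r cos(θ), y = r sin(θ), z = z, and dV = r dr dθ dz.

The integrand becomes 7z, so

    ∭_E (7z) dV = ∫_{0}^{π} ∫_{0}^{2} ∫_{0}^{2} (7z) · r dz dr dθ.

Inner (z): 14r.
Middle (r from 0 to 2): 28.
Outer (θ): 28π.

Therefore the triple integral equals 28π.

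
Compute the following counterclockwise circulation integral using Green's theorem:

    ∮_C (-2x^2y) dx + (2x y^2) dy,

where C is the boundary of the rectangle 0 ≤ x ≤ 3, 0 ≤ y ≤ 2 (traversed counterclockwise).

Green's theorem converts the closed line integral into a double integral over the enclosed region D:

    ∮_C P dx + Q dy = ∬_D (∂Q/∂x - ∂P/∂y) dA.

Here P = -2x^2y, Q = 2x y^2, so

    ∂Q/∂x = 2y^2,    ∂P/∂y = -2x^2,
    ∂Q/∂x - ∂P/∂y = 2x^2 + 2y^2.

D is the region 0 ≤ x ≤ 3, 0 ≤ y ≤ 2. Evaluating the double integral:

    ∬_D (2x^2 + 2y^2) dA = ∫_0^{3} ∫_0^{2} (2x^2 + 2y^2) dy dx.

Inner (y from 0 to 2): 4x^2 + 16/3.
Outer (x from 0 to 3): 52.

Therefore ∮_C P dx + Q dy = 52.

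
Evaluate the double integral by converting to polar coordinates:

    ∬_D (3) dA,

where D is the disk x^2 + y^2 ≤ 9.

The region D is 0 ≤ r ≤ 3, 0 ≤ θ ≤ 2π in polar coordinates, where x = r cos(θ), y = r sin(θ), and dA = r dr dθ.

Under the substitution, the integrand becomes 3, so

    ∬_D (3) dA = ∫_{0}^{2π} ∫_{0}^{3} (3) · r dr dθ.

Inner integral (in r): ∫_{0}^{3} (3) · r dr = 27/2.

Outer integral (in θ): ∫_{0}^{2π} (27/2) dθ = 27π.

Therefore ∬_D (3) dA = 27π.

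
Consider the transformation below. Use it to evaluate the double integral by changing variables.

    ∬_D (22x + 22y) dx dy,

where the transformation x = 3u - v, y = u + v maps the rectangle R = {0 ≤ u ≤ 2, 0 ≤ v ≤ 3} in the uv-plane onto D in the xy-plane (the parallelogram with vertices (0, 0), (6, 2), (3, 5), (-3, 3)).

Compute the Jacobian determinant of (x, y) with respect to (u, v):

    ∂(x,y)/∂(u,v) = | 3  -1 | = (3)(1) - (-1)(1) = 4.
                   | 1  1 |

Its absolute value is |J| = 4 (the area scaling factor).

Substituting x = 3u - v, y = u + v into the integrand,

    22x + 22y → 88u,

so the integral becomes

    ∬_R (88u) · |J| du dv = ∫_0^2 ∫_0^3 (352u) dv du.

Inner (v): 1056u.
Outer (u): 2112.

Therefore ∬_D (22x + 22y) dx dy = 2112.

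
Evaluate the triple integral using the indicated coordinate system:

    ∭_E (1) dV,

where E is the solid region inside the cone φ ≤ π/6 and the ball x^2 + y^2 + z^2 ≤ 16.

In spherical coordinates, x = ρ sin(φ) cos(θ), y = ρ sin(φ) sin(θ), z = ρ cos(φ), and dV = ρ^2 sin(φ) dρ dφ dθ.

The integrand becomes 1, so

    ∭_E (1) dV = ∫_{0}^{2π} ∫_{0}^{π/6} ∫_{0}^{4} (1) · ρ^2 sin(φ) dρ dφ dθ.

Inner (ρ): 64sin(φ)/3.
Middle (φ): 64/3 - 32sqrt(3)/3.
Outer (θ): 64π (2 - sqrt(3))/3.

Therefore the triple integral equals 64π (2 - sqrt(3))/3.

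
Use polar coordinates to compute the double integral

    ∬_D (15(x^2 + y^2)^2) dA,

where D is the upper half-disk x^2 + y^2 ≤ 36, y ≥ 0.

The region D is 0 ≤ r ≤ 6, 0 ≤ θ ≤ π in polar coordinates, where x = r cos(θ), y = r sin(θ), and dA = r dr dθ.

Under the substitution, the integrand becomes 15r^4, so

    ∬_D (15(x^2 + y^2)^2) dA = ∫_{0}^{π} ∫_{0}^{6} (15r^4) · r dr dθ.

Inner integral (in r): ∫_{0}^{6} (15r^4) · r dr = 116640.

Outer integral (in θ): ∫_{0}^{π} (116640) dθ = 116640π.

Therefore ∬_D (15(x^2 + y^2)^2) dA = 116640π.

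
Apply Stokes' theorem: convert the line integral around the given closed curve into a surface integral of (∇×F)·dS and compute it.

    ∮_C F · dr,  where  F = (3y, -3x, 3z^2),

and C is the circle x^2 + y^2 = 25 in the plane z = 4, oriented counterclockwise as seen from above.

Let S be the flat disk x^2 + y^2 ≤ 25 in the plane z = 4, with upward unit normal n̂ = ẑ. By Stokes' theorem,

    ∮_C F · dr = ∬_S (∇ × F) · n̂ dS = ∬_D (curl F)_z dA,

where D is the disk x^2 + y^2 ≤ 25.

Compute the curl of F = (3y, -3x, 3z^2):
    (∇ × F)_x = ∂F_z/∂y - ∂F_y/∂z = 0,
    (∇ × F)_y = ∂F_x/∂z - ∂F_z/∂x = 0,
    (∇ × F)_z = ∂F_y/∂x - ∂F_x/∂y = -6.

On z = 4, (curl F)_z = -6.

Convert to polar (x = r cos θ, y = r sin θ, dA = r dr dθ); the integrand becomes -6, so

    ∬_D (curl F)_z dA = ∫_0^{2π} ∫_0^{5} (-6) · r dr dθ.

Inner (r from 0 to 5): -75.
Outer (θ from 0 to 2π): -150π.

Therefore ∮_C F · dr = -150π.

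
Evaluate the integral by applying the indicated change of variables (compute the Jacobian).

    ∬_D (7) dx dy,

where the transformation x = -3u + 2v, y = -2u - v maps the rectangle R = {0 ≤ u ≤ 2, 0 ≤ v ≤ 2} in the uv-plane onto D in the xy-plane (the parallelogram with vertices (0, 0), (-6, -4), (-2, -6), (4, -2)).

Compute the Jacobian determinant of (x, y) with respect to (u, v):

    ∂(x,y)/∂(u,v) = | -3  2 | = (-3)(-1) - (2)(-2) = 7.
                   | -2  -1 |

Its absolute value is |J| = 7 (the area scaling factor).

Substituting x = -3u + 2v, y = -2u - v into the integrand,

    7 → 7,

so the integral becomes

    ∬_R (7) · |J| du dv = ∫_0^2 ∫_0^2 (49) dv du.

Inner (v): 98.
Outer (u): 196.

Therefore ∬_D (7) dx dy = 196.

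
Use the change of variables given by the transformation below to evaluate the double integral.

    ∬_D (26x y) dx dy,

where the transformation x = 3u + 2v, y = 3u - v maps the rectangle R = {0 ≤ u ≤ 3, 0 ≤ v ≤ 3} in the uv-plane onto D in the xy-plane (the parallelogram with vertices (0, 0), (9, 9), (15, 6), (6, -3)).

Compute the Jacobian determinant of (x, y) with respect to (u, v):

    ∂(x,y)/∂(u,v) = | 3  2 | = (3)(-1) - (2)(3) = -9.
                   | 3  -1 |

Its absolute value is |J| = 9 (the area scaling factor).

Substituting x = 3u + 2v, y = 3u - v into the integrand,

    26x y → 234u^2 + 78u v - 52v^2,

so the integral becomes

    ∬_R (234u^2 + 78u v - 52v^2) · |J| du dv = ∫_0^3 ∫_0^3 (2106u^2 + 702u v - 468v^2) dv du.

Inner (v): 6318u^2 + 3159u - 4212.
Outer (u): 116883/2.

Therefore ∬_D (26x y) dx dy = 116883/2.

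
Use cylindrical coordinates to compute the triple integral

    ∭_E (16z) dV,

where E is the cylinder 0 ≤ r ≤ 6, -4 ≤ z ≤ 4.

In cylindrical coordinates, x = r cos(θ), y = r sin(θ), z = z, and dV = r dr dθ dz.

The integrand becomes 16z, so

    ∭_E (16z) dV = ∫_{0}^{2π} ∫_{0}^{6} ∫_{-4}^{4} (16z) · r dz dr dθ.

Inner (z): 0.
Middle (r from 0 to 6): 0.
Outer (θ): 0.

Therefore the triple integral equals 0.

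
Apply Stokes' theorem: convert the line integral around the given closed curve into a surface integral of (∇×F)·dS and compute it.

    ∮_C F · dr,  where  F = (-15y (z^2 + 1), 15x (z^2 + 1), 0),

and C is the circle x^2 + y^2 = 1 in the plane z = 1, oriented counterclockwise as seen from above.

Let S be the flat disk x^2 + y^2 ≤ 1 in the plane z = 1, with upward unit normal n̂ = ẑ. By Stokes' theorem,

    ∮_C F · dr = ∬_S (∇ × F) · n̂ dS = ∬_D (curl F)_z dA,

where D is the disk x^2 + y^2 ≤ 1.

Compute the curl of F = (-15y (z^2 + 1), 15x (z^2 + 1), 0):
    (∇ × F)_x = ∂F_z/∂y - ∂F_y/∂z = -30x z,
    (∇ × F)_y = ∂F_x/∂z - ∂F_z/∂x = -30y z,
    (∇ × F)_z = ∂F_y/∂x - ∂F_x/∂y = 30z^2 + 30.

On z = 1, (curl F)_z = 60.

Convert to polar (x = r cos θ, y = r sin θ, dA = r dr dθ); the integrand becomes 60, so

    ∬_D (curl F)_z dA = ∫_0^{2π} ∫_0^{1} (60) · r dr dθ.

Inner (r from 0 to 1): 30.
Outer (θ from 0 to 2π): 60π.

Therefore ∮_C F · dr = 60π.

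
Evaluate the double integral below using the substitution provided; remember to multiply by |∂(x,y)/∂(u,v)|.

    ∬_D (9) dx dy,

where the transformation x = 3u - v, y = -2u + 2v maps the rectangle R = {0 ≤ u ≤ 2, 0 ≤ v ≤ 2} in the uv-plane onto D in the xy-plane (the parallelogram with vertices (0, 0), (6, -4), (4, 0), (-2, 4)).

Compute the Jacobian determinant of (x, y) with respect to (u, v):

    ∂(x,y)/∂(u,v) = | 3  -1 | = (3)(2) - (-1)(-2) = 4.
                   | -2  2 |

Its absolute value is |J| = 4 (the area scaling factor).

Substituting x = 3u - v, y = -2u + 2v into the integrand,

    9 → 9,

so the integral becomes

    ∬_R (9) · |J| du dv = ∫_0^2 ∫_0^2 (36) dv du.

Inner (v): 72.
Outer (u): 144.

Therefore ∬_D (9) dx dy = 144.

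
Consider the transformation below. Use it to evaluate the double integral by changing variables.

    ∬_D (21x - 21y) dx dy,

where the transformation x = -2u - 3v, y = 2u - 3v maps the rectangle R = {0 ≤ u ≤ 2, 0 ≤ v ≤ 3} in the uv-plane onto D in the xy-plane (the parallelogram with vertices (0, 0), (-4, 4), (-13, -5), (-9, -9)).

Compute the Jacobian determinant of (x, y) with respect to (u, v):

    ∂(x,y)/∂(u,v) = | -2  -3 | = (-2)(-3) - (-3)(2) = 12.
                   | 2  -3 |

Its absolute value is |J| = 12 (the area scaling factor).

Substituting x = -2u - 3v, y = 2u - 3v into the integrand,

    21x - 21y → -84u,

so the integral becomes

    ∬_R (-84u) · |J| du dv = ∫_0^2 ∫_0^3 (-1008u) dv du.

Inner (v): -3024u.
Outer (u): -6048.

Therefore ∬_D (21x - 21y) dx dy = -6048.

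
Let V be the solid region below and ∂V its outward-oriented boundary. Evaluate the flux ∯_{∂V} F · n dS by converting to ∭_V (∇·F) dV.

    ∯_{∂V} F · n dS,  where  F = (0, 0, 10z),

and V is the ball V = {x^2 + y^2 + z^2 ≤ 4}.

By the divergence theorem,

    ∯_{∂V} F · n dS = ∭_V (∇ · F) dV.

Compute the divergence:
    ∇ · F = ∂F_x/∂x + ∂F_y/∂y + ∂F_z/∂z = 0 + 0 + 10 = 10.

In spherical coordinates, x = ρ sin(φ) cos(θ), y = ρ sin(φ) sin(θ), z = ρ cos(φ), dV = ρ^2 sin(φ) dρ dφ dθ, with 0 ≤ ρ ≤ 2, 0 ≤ φ ≤ π, 0 ≤ θ ≤ 2π.

The integrand, after substitution and multiplying by the volume element, becomes (10) · ρ^2 sin(φ), so

    ∭_V (∇·F) dV = ∫_0^{2π} ∫_0^{π} ∫_0^{2} (10) · ρ^2 sin(φ) dρ dφ dθ.

Inner (ρ from 0 to 2): 80sin(φ)/3.
Middle (φ from 0 to π): 160/3.
Outer (θ from 0 to 2π): 320π/3.

Therefore ∯_{∂V} F · n dS = 320π/3.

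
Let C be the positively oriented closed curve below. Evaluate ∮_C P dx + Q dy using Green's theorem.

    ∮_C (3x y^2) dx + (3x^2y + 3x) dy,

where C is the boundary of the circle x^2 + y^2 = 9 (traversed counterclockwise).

Green's theorem converts the closed line integral into a double integral over the enclosed region D:

    ∮_C P dx + Q dy = ∬_D (∂Q/∂x - ∂P/∂y) dA.

Here P = 3x y^2, Q = 3x^2y + 3x, so

    ∂Q/∂x = 6x y + 3,    ∂P/∂y = 6x y,
    ∂Q/∂x - ∂P/∂y = 3.

D is the region x^2 + y^2 ≤ 9. Evaluating the double integral:

In polar coordinates (x = r cos θ, y = r sin θ, dA = r dr dθ) the integrand becomes 3, so

    ∬_D (3) dA = ∫_0^{2π} ∫_0^{3} (3) · r dr dθ.

Inner (r from 0 to 3): 27/2.
Outer (θ from 0 to 2π): 27π.

Therefore ∮_C P dx + Q dy = 27π.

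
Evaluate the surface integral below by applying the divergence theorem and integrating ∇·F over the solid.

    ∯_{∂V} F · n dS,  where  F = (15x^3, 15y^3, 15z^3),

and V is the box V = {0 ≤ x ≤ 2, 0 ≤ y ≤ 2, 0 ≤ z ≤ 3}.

By the divergence theorem,

    ∯_{∂V} F · n dS = ∭_V (∇ · F) dV.

Compute the divergence:
    ∇ · F = ∂F_x/∂x + ∂F_y/∂y + ∂F_z/∂z = 45x^2 + 45y^2 + 45z^2.

V is a rectangular box, so dV = dx dy dz with 0 ≤ x ≤ 2, 0 ≤ y ≤ 2, 0 ≤ z ≤ 3.

Integrate (45x^2 + 45y^2 + 45z^2) over V as an iterated integral:

    ∭_V (∇·F) dV = ∫_0^{2} ∫_0^{2} ∫_0^{3} (45x^2 + 45y^2 + 45z^2) dz dy dx.

Inner (z from 0 to 3): 135x^2 + 135y^2 + 405.
Middle (y from 0 to 2): 270x^2 + 1170.
Outer (x from 0 to 2): 3060.

Therefore ∯_{∂V} F · n dS = 3060.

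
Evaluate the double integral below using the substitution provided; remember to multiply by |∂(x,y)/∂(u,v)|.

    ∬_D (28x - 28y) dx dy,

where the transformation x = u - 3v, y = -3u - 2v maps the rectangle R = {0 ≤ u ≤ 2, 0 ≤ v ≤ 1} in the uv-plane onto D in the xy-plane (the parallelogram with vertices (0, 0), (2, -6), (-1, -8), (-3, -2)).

Compute the Jacobian determinant of (x, y) with respect to (u, v):

    ∂(x,y)/∂(u,v) = | 1  -3 | = (1)(-2) - (-3)(-3) = -11.
                   | -3  -2 |

Its absolute value is |J| = 11 (the area scaling factor).

Substituting x = u - 3v, y = -3u - 2v into the integrand,

    28x - 28y → 112u - 28v,

so the integral becomes

    ∬_R (112u - 28v) · |J| du dv = ∫_0^2 ∫_0^1 (1232u - 308v) dv du.

Inner (v): 1232u - 154.
Outer (u): 2156.

Therefore ∬_D (28x - 28y) dx dy = 2156.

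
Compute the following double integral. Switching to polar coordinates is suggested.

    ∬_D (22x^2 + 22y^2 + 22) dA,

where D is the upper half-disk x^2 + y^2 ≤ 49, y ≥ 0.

The region D is 0 ≤ r ≤ 7, 0 ≤ θ ≤ π in polar coordinates, where x = r cos(θ), y = r sin(θ), and dA = r dr dθ.

Under the substitution, the integrand becomes 22r^2 + 22, so

    ∬_D (22x^2 + 22y^2 + 22) dA = ∫_{0}^{π} ∫_{0}^{7} (22r^2 + 22) · r dr dθ.

Inner integral (in r): ∫_{0}^{7} (22r^2 + 22) · r dr = 27489/2.

Outer integral (in θ): ∫_{0}^{π} (27489/2) dθ = 27489π/2.

Therefore ∬_D (22x^2 + 22y^2 + 22) dA = 27489π/2.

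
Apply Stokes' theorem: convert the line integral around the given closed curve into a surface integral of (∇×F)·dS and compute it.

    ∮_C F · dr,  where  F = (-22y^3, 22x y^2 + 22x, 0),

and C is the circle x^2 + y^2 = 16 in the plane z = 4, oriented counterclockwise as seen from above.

Let S be the flat disk x^2 + y^2 ≤ 16 in the plane z = 4, with upward unit normal n̂ = ẑ. By Stokes' theorem,

    ∮_C F · dr = ∬_S (∇ × F) · n̂ dS = ∬_D (curl F)_z dA,

where D is the disk x^2 + y^2 ≤ 16.

Compute the curl of F = (-22y^3, 22x y^2 + 22x, 0):
    (∇ × F)_x = ∂F_z/∂y - ∂F_y/∂z = 0,
    (∇ × F)_y = ∂F_x/∂z - ∂F_z/∂x = 0,
    (∇ × F)_z = ∂F_y/∂x - ∂F_x/∂y = 88y^2 + 22.

On z = 4, (curl F)_z = 88y^2 + 22.

Convert to polar (x = r cos θ, y = r sin θ, dA = r dr dθ); the integrand becomes 88r^2sin(θ)^2 + 22, so

    ∬_D (curl F)_z dA = ∫_0^{2π} ∫_0^{4} (88r^2sin(θ)^2 + 22) · r dr dθ.

Inner (r from 0 to 4): 5632sin(θ)^2 + 176.
Outer (θ from 0 to 2π): 5984π.

Therefore ∮_C F · dr = 5984π.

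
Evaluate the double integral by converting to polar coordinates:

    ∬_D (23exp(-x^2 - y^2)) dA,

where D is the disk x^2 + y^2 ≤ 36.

The region D is 0 ≤ r ≤ 6, 0 ≤ θ ≤ 2π in polar coordinates, where x = r cos(θ), y = r sin(θ), and dA = r dr dθ.

Under the substitution, the integrand becomes 23exp(-r^2), so

    ∬_D (23exp(-x^2 - y^2)) dA = ∫_{0}^{2π} ∫_{0}^{6} (23exp(-r^2)) · r dr dθ.

Inner integral (in r): ∫_{0}^{6} (23exp(-r^2)) · r dr = 23/2 - 23exp(-36)/2.

Outer integral (in θ): ∫_{0}^{2π} (23/2 - 23exp(-36)/2) dθ = -23π exp(-36) + 23π.

Therefore ∬_D (23exp(-x^2 - y^2)) dA = -23π exp(-36) + 23π.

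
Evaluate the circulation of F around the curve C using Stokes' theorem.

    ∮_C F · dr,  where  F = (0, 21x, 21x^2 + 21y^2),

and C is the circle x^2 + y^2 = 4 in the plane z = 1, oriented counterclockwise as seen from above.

Let S be the flat disk x^2 + y^2 ≤ 4 in the plane z = 1, with upward unit normal n̂ = ẑ. By Stokes' theorem,

    ∮_C F · dr = ∬_S (∇ × F) · n̂ dS = ∬_D (curl F)_z dA,

where D is the disk x^2 + y^2 ≤ 4.

Compute the curl of F = (0, 21x, 21x^2 + 21y^2):
    (∇ × F)_x = ∂F_z/∂y - ∂F_y/∂z = 42y,
    (∇ × F)_y = ∂F_x/∂z - ∂F_z/∂x = -42x,
    (∇ × F)_z = ∂F_y/∂x - ∂F_x/∂y = 21.

On z = 1, (curl F)_z = 21.

Convert to polar (x = r cos θ, y = r sin θ, dA = r dr dθ); the integrand becomes 21, so

    ∬_D (curl F)_z dA = ∫_0^{2π} ∫_0^{2} (21) · r dr dθ.

Inner (r from 0 to 2): 42.
Outer (θ from 0 to 2π): 84π.

Therefore ∮_C F · dr = 84π.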